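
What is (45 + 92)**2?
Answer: 18769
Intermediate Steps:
(45 + 92)**2 = 137**2 = 18769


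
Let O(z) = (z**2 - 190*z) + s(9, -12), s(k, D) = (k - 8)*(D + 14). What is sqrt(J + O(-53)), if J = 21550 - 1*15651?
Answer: 2*sqrt(4695) ≈ 137.04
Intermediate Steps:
s(k, D) = (-8 + k)*(14 + D)
J = 5899 (J = 21550 - 15651 = 5899)
O(z) = 2 + z**2 - 190*z (O(z) = (z**2 - 190*z) + (-112 - 8*(-12) + 14*9 - 12*9) = (z**2 - 190*z) + (-112 + 96 + 126 - 108) = (z**2 - 190*z) + 2 = 2 + z**2 - 190*z)
sqrt(J + O(-53)) = sqrt(5899 + (2 + (-53)**2 - 190*(-53))) = sqrt(5899 + (2 + 2809 + 10070)) = sqrt(5899 + 12881) = sqrt(18780) = 2*sqrt(4695)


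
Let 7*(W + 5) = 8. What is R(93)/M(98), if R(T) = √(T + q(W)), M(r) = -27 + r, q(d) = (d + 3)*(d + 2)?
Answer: 3*√515/497 ≈ 0.13698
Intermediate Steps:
W = -27/7 (W = -5 + (⅐)*8 = -5 + 8/7 = -27/7 ≈ -3.8571)
q(d) = (2 + d)*(3 + d) (q(d) = (3 + d)*(2 + d) = (2 + d)*(3 + d))
R(T) = √(78/49 + T) (R(T) = √(T + (6 + (-27/7)² + 5*(-27/7))) = √(T + (6 + 729/49 - 135/7)) = √(T + 78/49) = √(78/49 + T))
R(93)/M(98) = (√(78 + 49*93)/7)/(-27 + 98) = (√(78 + 4557)/7)/71 = (√4635/7)*(1/71) = ((3*√515)/7)*(1/71) = (3*√515/7)*(1/71) = 3*√515/497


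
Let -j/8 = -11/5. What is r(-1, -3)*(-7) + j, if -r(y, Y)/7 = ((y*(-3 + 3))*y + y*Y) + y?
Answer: 578/5 ≈ 115.60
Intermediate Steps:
r(y, Y) = -7*y - 7*Y*y (r(y, Y) = -7*(((y*(-3 + 3))*y + y*Y) + y) = -7*(((y*0)*y + Y*y) + y) = -7*((0*y + Y*y) + y) = -7*((0 + Y*y) + y) = -7*(Y*y + y) = -7*(y + Y*y) = -7*y - 7*Y*y)
j = 88/5 (j = -(-88)/5 = -8*(-11/5) = 88/5 ≈ 17.600)
r(-1, -3)*(-7) + j = -7*(-1)*(1 - 3)*(-7) + 88/5 = -7*(-1)*(-2)*(-7) + 88/5 = -14*(-7) + 88/5 = 98 + 88/5 = 578/5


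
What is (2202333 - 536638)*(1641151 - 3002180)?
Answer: -2267059200155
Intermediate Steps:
(2202333 - 536638)*(1641151 - 3002180) = 1665695*(-1361029) = -2267059200155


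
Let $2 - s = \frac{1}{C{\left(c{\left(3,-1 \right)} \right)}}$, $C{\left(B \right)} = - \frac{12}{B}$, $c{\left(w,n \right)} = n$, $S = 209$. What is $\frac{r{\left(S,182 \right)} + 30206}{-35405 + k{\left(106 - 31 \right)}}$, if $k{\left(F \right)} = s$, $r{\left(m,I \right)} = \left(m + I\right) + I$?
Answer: $- \frac{52764}{60691} \approx -0.86939$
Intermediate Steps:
$r{\left(m,I \right)} = m + 2 I$ ($r{\left(m,I \right)} = \left(I + m\right) + I = m + 2 I$)
$s = \frac{23}{12}$ ($s = 2 - \frac{1}{\left(-12\right) \frac{1}{-1}} = 2 - \frac{1}{\left(-12\right) \left(-1\right)} = 2 - \frac{1}{12} = \frac{23}{12} \approx 1.9167$)
$k{\left(F \right)} = \frac{23}{12}$
$\frac{r{\left(S,182 \right)} + 30206}{-35405 + k{\left(106 - 31 \right)}} = \frac{\left(209 + 2 \cdot 182\right) + 30206}{-35405 + \frac{23}{12}} = \frac{\left(209 + 364\right) + 30206}{- \frac{424837}{12}} = \left(573 + 30206\right) \left(- \frac{12}{424837}\right) = 30779 \left(- \frac{12}{424837}\right) = - \frac{52764}{60691}$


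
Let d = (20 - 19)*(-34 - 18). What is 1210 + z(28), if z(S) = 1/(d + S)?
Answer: 29039/24 ≈ 1210.0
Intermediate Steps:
d = -52 (d = 1*(-52) = -52)
z(S) = 1/(-52 + S)
1210 + z(28) = 1210 + 1/(-52 + 28) = 1210 + 1/(-24) = 1210 - 1/24 = 29039/24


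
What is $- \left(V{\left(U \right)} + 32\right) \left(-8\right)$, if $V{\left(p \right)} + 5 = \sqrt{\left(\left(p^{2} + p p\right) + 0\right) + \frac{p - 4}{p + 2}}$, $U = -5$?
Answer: $216 + 8 \sqrt{53} \approx 274.24$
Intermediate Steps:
$V{\left(p \right)} = -5 + \sqrt{2 p^{2} + \frac{-4 + p}{2 + p}}$ ($V{\left(p \right)} = -5 + \sqrt{\left(\left(p^{2} + p p\right) + 0\right) + \frac{p - 4}{p + 2}} = -5 + \sqrt{\left(\left(p^{2} + p^{2}\right) + 0\right) + \frac{-4 + p}{2 + p}} = -5 + \sqrt{\left(2 p^{2} + 0\right) + \frac{-4 + p}{2 + p}} = -5 + \sqrt{2 p^{2} + \frac{-4 + p}{2 + p}}$)
$- \left(V{\left(U \right)} + 32\right) \left(-8\right) = - \left(\left(-5 + \sqrt{\frac{-4 - 5 + 2 \left(-5\right)^{2} \left(2 - 5\right)}{2 - 5}}\right) + 32\right) \left(-8\right) = - \left(\left(-5 + \sqrt{\frac{-4 - 5 + 2 \cdot 25 \left(-3\right)}{-3}}\right) + 32\right) \left(-8\right) = - \left(\left(-5 + \sqrt{- \frac{-4 - 5 - 150}{3}}\right) + 32\right) \left(-8\right) = - \left(\left(-5 + \sqrt{\left(- \frac{1}{3}\right) \left(-159\right)}\right) + 32\right) \left(-8\right) = - \left(\left(-5 + \sqrt{53}\right) + 32\right) \left(-8\right) = - \left(27 + \sqrt{53}\right) \left(-8\right) = - (-216 - 8 \sqrt{53}) = 216 + 8 \sqrt{53}$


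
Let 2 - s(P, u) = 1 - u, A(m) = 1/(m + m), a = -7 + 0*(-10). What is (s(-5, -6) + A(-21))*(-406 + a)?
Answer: 12449/6 ≈ 2074.8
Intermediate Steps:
a = -7 (a = -7 + 0 = -7)
A(m) = 1/(2*m)
s(P, u) = 1 + u (s(P, u) = 2 - (1 - u) = 2 + (-1 + u) = 1 + u)
(s(-5, -6) + A(-21))*(-406 + a) = ((1 - 6) + (½)/(-21))*(-406 - 7) = (-5 + (½)*(-1/21))*(-413) = (-5 - 1/42)*(-413) = -211/42*(-413) = 12449/6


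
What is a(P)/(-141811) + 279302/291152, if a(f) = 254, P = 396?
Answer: 19767071657/20644278136 ≈ 0.95751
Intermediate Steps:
a(P)/(-141811) + 279302/291152 = 254/(-141811) + 279302/291152 = 254*(-1/141811) + 279302*(1/291152) = -254/141811 + 139651/145576 = 19767071657/20644278136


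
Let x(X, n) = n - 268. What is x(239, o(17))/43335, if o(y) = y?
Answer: -251/43335 ≈ -0.0057921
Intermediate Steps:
x(X, n) = -268 + n
x(239, o(17))/43335 = (-268 + 17)/43335 = -251*1/43335 = -251/43335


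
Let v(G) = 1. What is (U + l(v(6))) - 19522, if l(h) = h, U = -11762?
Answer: -31283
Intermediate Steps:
(U + l(v(6))) - 19522 = (-11762 + 1) - 19522 = -11761 - 19522 = -31283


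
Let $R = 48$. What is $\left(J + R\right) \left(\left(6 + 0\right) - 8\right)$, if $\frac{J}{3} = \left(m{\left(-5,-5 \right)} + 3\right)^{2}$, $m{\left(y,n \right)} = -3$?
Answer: $-96$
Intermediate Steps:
$J = 0$ ($J = 3 \left(-3 + 3\right)^{2} = 3 \cdot 0^{2} = 3 \cdot 0 = 0$)
$\left(J + R\right) \left(\left(6 + 0\right) - 8\right) = \left(0 + 48\right) \left(\left(6 + 0\right) - 8\right) = 48 \left(6 - 8\right) = 48 \left(-2\right) = -96$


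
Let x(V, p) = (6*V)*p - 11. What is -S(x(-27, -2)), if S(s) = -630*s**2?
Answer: 61720470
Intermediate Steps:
x(V, p) = -11 + 6*V*p (x(V, p) = 6*V*p - 11 = -11 + 6*V*p)
-S(x(-27, -2)) = -(-630)*(-11 + 6*(-27)*(-2))**2 = -(-630)*(-11 + 324)**2 = -(-630)*313**2 = -(-630)*97969 = -1*(-61720470) = 61720470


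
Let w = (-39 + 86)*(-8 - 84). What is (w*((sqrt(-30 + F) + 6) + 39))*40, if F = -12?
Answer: -7783200 - 172960*I*sqrt(42) ≈ -7.7832e+6 - 1.1209e+6*I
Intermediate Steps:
w = -4324 (w = 47*(-92) = -4324)
(w*((sqrt(-30 + F) + 6) + 39))*40 = -4324*((sqrt(-30 - 12) + 6) + 39)*40 = -4324*((sqrt(-42) + 6) + 39)*40 = -4324*((I*sqrt(42) + 6) + 39)*40 = -4324*((6 + I*sqrt(42)) + 39)*40 = -4324*(45 + I*sqrt(42))*40 = (-194580 - 4324*I*sqrt(42))*40 = -7783200 - 172960*I*sqrt(42)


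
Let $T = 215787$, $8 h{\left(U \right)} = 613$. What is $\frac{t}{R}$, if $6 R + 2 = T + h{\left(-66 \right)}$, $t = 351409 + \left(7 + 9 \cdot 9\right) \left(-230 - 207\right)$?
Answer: $\frac{5007248}{575631} \approx 8.6987$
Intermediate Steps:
$h{\left(U \right)} = \frac{613}{8}$ ($h{\left(U \right)} = \frac{1}{8} \cdot 613 = \frac{613}{8}$)
$t = 312953$ ($t = 351409 + \left(7 + 81\right) \left(-437\right) = 351409 + 88 \left(-437\right) = 351409 - 38456 = 312953$)
$R = \frac{575631}{16}$ ($R = - \frac{1}{3} + \frac{215787 + \frac{613}{8}}{6} = - \frac{1}{3} + \frac{1}{6} \cdot \frac{1726909}{8} = - \frac{1}{3} + \frac{1726909}{48} = \frac{575631}{16} \approx 35977.0$)
$\frac{t}{R} = \frac{312953}{\frac{575631}{16}} = 312953 \cdot \frac{16}{575631} = \frac{5007248}{575631}$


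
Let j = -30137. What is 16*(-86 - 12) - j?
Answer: 28569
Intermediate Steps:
16*(-86 - 12) - j = 16*(-86 - 12) - 1*(-30137) = 16*(-98) + 30137 = -1568 + 30137 = 28569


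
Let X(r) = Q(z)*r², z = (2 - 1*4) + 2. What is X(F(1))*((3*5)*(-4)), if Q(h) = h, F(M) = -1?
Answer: 0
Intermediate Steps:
z = 0 (z = (2 - 4) + 2 = -2 + 2 = 0)
X(r) = 0 (X(r) = 0*r² = 0)
X(F(1))*((3*5)*(-4)) = 0*((3*5)*(-4)) = 0*(15*(-4)) = 0*(-60) = 0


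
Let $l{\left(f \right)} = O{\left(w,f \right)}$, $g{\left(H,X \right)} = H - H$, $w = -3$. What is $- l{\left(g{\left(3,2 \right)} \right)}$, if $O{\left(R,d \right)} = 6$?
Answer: $-6$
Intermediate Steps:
$g{\left(H,X \right)} = 0$
$l{\left(f \right)} = 6$
$- l{\left(g{\left(3,2 \right)} \right)} = \left(-1\right) 6 = -6$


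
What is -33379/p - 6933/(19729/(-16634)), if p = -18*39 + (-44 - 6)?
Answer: 87381822835/14836208 ≈ 5889.8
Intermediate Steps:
p = -752 (p = -702 - 50 = -752)
-33379/p - 6933/(19729/(-16634)) = -33379/(-752) - 6933/(19729/(-16634)) = -33379*(-1/752) - 6933/(19729*(-1/16634)) = 33379/752 - 6933/(-19729/16634) = 33379/752 - 6933*(-16634/19729) = 33379/752 + 115323522/19729 = 87381822835/14836208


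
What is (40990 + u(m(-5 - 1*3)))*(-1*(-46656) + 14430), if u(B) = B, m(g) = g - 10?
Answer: 2502815592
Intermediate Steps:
m(g) = -10 + g
(40990 + u(m(-5 - 1*3)))*(-1*(-46656) + 14430) = (40990 + (-10 + (-5 - 1*3)))*(-1*(-46656) + 14430) = (40990 + (-10 + (-5 - 3)))*(46656 + 14430) = (40990 + (-10 - 8))*61086 = (40990 - 18)*61086 = 40972*61086 = 2502815592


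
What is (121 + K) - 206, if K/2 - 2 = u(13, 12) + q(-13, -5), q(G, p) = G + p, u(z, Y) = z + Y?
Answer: -67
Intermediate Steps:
u(z, Y) = Y + z
K = 18 (K = 4 + 2*((12 + 13) + (-13 - 5)) = 4 + 2*(25 - 18) = 4 + 2*7 = 4 + 14 = 18)
(121 + K) - 206 = (121 + 18) - 206 = 139 - 206 = -67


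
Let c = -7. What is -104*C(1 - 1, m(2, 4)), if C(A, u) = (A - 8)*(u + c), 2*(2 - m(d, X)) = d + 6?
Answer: -7488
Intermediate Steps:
m(d, X) = -1 - d/2 (m(d, X) = 2 - (d + 6)/2 = 2 - (6 + d)/2 = 2 + (-3 - d/2) = -1 - d/2)
C(A, u) = (-8 + A)*(-7 + u) (C(A, u) = (A - 8)*(u - 7) = (-8 + A)*(-7 + u))
-104*C(1 - 1, m(2, 4)) = -104*(56 - 8*(-1 - ½*2) - 7*(1 - 1) + (1 - 1)*(-1 - ½*2)) = -104*(56 - 8*(-1 - 1) - 7*0 + 0*(-1 - 1)) = -104*(56 - 8*(-2) + 0 + 0*(-2)) = -104*(56 + 16 + 0 + 0) = -104*72 = -7488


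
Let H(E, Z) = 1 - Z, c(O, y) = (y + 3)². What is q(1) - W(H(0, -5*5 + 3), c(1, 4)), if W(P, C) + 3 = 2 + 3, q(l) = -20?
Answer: -22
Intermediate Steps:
c(O, y) = (3 + y)²
W(P, C) = 2 (W(P, C) = -3 + (2 + 3) = -3 + 5 = 2)
q(1) - W(H(0, -5*5 + 3), c(1, 4)) = -20 - 1*2 = -20 - 2 = -22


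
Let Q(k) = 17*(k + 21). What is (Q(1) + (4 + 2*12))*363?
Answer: 145926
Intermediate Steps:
Q(k) = 357 + 17*k (Q(k) = 17*(21 + k) = 357 + 17*k)
(Q(1) + (4 + 2*12))*363 = ((357 + 17*1) + (4 + 2*12))*363 = ((357 + 17) + (4 + 24))*363 = (374 + 28)*363 = 402*363 = 145926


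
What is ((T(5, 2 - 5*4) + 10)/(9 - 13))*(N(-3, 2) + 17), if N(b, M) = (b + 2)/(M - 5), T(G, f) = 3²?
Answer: -247/3 ≈ -82.333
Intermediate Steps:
T(G, f) = 9
N(b, M) = (2 + b)/(-5 + M)
((T(5, 2 - 5*4) + 10)/(9 - 13))*(N(-3, 2) + 17) = ((9 + 10)/(9 - 13))*((2 - 3)/(-5 + 2) + 17) = (19/(-4))*(-1/(-3) + 17) = (19*(-¼))*(-⅓*(-1) + 17) = -19*(⅓ + 17)/4 = -19/4*52/3 = -247/3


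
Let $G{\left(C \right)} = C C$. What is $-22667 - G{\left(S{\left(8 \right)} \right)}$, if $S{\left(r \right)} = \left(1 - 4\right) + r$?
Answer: $-22692$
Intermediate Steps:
$S{\left(r \right)} = -3 + r$
$G{\left(C \right)} = C^{2}$
$-22667 - G{\left(S{\left(8 \right)} \right)} = -22667 - \left(-3 + 8\right)^{2} = -22667 - 5^{2} = -22667 - 25 = -22692$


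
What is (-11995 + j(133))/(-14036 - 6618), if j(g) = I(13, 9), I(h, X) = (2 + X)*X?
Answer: 5948/10327 ≈ 0.57597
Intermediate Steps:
I(h, X) = X*(2 + X)
j(g) = 99 (j(g) = 9*(2 + 9) = 9*11 = 99)
(-11995 + j(133))/(-14036 - 6618) = (-11995 + 99)/(-14036 - 6618) = -11896/(-20654) = -11896*(-1/20654) = 5948/10327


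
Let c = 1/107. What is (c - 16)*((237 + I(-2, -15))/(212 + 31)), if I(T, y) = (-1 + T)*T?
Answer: -1711/107 ≈ -15.991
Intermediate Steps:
I(T, y) = T*(-1 + T)
c = 1/107 ≈ 0.0093458
(c - 16)*((237 + I(-2, -15))/(212 + 31)) = (1/107 - 16)*((237 - 2*(-1 - 2))/(212 + 31)) = -1711*(237 - 2*(-3))/(107*243) = -1711*(237 + 6)/(107*243) = -415773/(107*243) = -1711/107*1 = -1711/107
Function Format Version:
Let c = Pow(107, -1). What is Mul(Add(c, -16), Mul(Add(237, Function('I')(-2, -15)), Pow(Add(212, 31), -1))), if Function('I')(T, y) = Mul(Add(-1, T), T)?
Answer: Rational(-1711, 107) ≈ -15.991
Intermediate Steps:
Function('I')(T, y) = Mul(T, Add(-1, T))
c = Rational(1, 107) ≈ 0.0093458
Mul(Add(c, -16), Mul(Add(237, Function('I')(-2, -15)), Pow(Add(212, 31), -1))) = Mul(Add(Rational(1, 107), -16), Mul(Add(237, Mul(-2, Add(-1, -2))), Pow(Add(212, 31), -1))) = Mul(Rational(-1711, 107), Mul(Add(237, Mul(-2, -3)), Pow(243, -1))) = Mul(Rational(-1711, 107), Mul(Add(237, 6), Rational(1, 243))) = Mul(Rational(-1711, 107), Mul(243, Rational(1, 243))) = Mul(Rational(-1711, 107), 1) = Rational(-1711, 107)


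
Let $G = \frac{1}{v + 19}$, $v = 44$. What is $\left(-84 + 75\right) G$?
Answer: $- \frac{1}{7} \approx -0.14286$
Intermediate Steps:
$G = \frac{1}{63}$ ($G = \frac{1}{44 + 19} = \frac{1}{63} \approx 0.015873$)
$\left(-84 + 75\right) G = \left(-84 + 75\right) \frac{1}{63} = \left(-9\right) \frac{1}{63} = - \frac{1}{7}$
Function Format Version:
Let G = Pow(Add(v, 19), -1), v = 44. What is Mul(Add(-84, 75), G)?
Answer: Rational(-1, 7) ≈ -0.14286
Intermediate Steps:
G = Rational(1, 63) (G = Pow(Add(44, 19), -1) = Pow(63, -1) = Rational(1, 63) ≈ 0.015873)
Mul(Add(-84, 75), G) = Mul(Add(-84, 75), Rational(1, 63)) = Mul(-9, Rational(1, 63)) = Rational(-1, 7)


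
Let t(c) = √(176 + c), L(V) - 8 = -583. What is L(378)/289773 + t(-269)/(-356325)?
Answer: -575/289773 - I*√93/356325 ≈ -0.0019843 - 2.7064e-5*I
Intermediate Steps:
L(V) = -575 (L(V) = 8 - 583 = -575)
L(378)/289773 + t(-269)/(-356325) = -575/289773 + √(176 - 269)/(-356325) = -575*1/289773 + √(-93)*(-1/356325) = -575/289773 + (I*√93)*(-1/356325) = -575/289773 - I*√93/356325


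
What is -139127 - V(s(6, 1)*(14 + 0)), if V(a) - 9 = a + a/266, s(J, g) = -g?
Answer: -2643317/19 ≈ -1.3912e+5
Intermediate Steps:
V(a) = 9 + 267*a/266 (V(a) = 9 + (a + a/266) = 9 + 267*a/266)
-139127 - V(s(6, 1)*(14 + 0)) = -139127 - (9 + 267*((-1*1)*(14 + 0))/266) = -139127 - (9 + 267*(-1*14)/266) = -139127 - (9 + (267/266)*(-14)) = -139127 - (9 - 267/19) = -139127 - 1*(-96/19) = -139127 + 96/19 = -2643317/19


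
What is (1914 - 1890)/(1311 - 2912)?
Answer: -24/1601 ≈ -0.014991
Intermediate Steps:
(1914 - 1890)/(1311 - 2912) = 24/(-1601) = 24*(-1/1601) = -24/1601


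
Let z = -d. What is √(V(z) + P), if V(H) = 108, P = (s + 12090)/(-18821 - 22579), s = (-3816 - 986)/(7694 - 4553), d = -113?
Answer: 2*√3513334948982/361215 ≈ 10.378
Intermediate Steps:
s = -4802/3141 ≈ -1.5288
z = 113 (z = -1*(-113) = 113)
P = -4746236/16254675 (P = (-4802/3141 + 12090)/(-18821 - 22579) = (37969888/3141)/(-41400) = (37969888/3141)*(-1/41400) = -4746236/16254675 ≈ -0.29199)
√(V(z) + P) = √(108 - 4746236/16254675) = √(1750758664/16254675) = 2*√3513334948982/361215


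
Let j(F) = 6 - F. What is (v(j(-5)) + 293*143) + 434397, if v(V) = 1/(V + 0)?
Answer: 5239257/11 ≈ 4.7630e+5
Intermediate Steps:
v(V) = 1/V
(v(j(-5)) + 293*143) + 434397 = (1/(6 - 1*(-5)) + 293*143) + 434397 = (1/(6 + 5) + 41899) + 434397 = (1/11 + 41899) + 434397 = 460890/11 + 434397 = 5239257/11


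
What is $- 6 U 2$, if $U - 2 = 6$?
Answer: $-96$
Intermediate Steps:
$U = 8$ ($U = 2 + 6 = 8$)
$- 6 U 2 = \left(-6\right) 8 \cdot 2 = \left(-48\right) 2 = -96$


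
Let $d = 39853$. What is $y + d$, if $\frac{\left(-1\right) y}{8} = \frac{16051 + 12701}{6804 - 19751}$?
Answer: $\frac{516206807}{12947} \approx 39871.0$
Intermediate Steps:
$y = \frac{230016}{12947}$ ($y = - 8 \frac{16051 + 12701}{6804 - 19751} = - 8 \frac{28752}{-12947} = - 8 \cdot 28752 \left(- \frac{1}{12947}\right) = \left(-8\right) \left(- \frac{28752}{12947}\right) = \frac{230016}{12947} \approx 17.766$)
$y + d = \frac{230016}{12947} + 39853 = \frac{516206807}{12947}$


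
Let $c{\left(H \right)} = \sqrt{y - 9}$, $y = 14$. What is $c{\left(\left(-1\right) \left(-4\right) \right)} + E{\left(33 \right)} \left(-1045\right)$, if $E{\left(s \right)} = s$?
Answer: $-34485 + \sqrt{5} \approx -34483.0$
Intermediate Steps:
$c{\left(H \right)} = \sqrt{5}$ ($c{\left(H \right)} = \sqrt{14 - 9} = \sqrt{5}$)
$c{\left(\left(-1\right) \left(-4\right) \right)} + E{\left(33 \right)} \left(-1045\right) = \sqrt{5} + 33 \left(-1045\right) = \sqrt{5} - 34485 = -34485 + \sqrt{5}$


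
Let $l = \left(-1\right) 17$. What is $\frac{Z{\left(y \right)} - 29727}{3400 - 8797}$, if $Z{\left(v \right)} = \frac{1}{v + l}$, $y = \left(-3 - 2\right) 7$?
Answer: $\frac{1545805}{280644} \approx 5.5081$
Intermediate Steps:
$l = -17$
$y = -35$ ($y = \left(-5\right) 7 = -35$)
$Z{\left(v \right)} = \frac{1}{-17 + v}$ ($Z{\left(v \right)} = \frac{1}{v - 17} = \frac{1}{-17 + v}$)
$\frac{Z{\left(y \right)} - 29727}{3400 - 8797} = \frac{\frac{1}{-17 - 35} - 29727}{3400 - 8797} = \frac{\frac{1}{-52} - 29727}{-5397} = \left(- \frac{1}{52} - 29727\right) \left(- \frac{1}{5397}\right) = \left(- \frac{1545805}{52}\right) \left(- \frac{1}{5397}\right) = \frac{1545805}{280644}$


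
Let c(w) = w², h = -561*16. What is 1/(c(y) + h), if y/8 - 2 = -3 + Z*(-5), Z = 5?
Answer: 1/34288 ≈ 2.9165e-5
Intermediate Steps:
h = -8976
y = -208 (y = 16 + 8*(-3 + 5*(-5)) = 16 + 8*(-3 - 25) = 16 + 8*(-28) = 16 - 224 = -208)
1/(c(y) + h) = 1/((-208)² - 8976) = 1/(43264 - 8976) = 1/34288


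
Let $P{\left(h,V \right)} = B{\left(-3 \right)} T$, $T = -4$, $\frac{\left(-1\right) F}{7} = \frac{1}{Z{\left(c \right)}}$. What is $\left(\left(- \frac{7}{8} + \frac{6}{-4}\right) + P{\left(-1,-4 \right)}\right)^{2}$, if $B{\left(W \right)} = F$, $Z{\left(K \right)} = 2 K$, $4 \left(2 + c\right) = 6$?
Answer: $\frac{59049}{64} \approx 922.64$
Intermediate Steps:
$c = - \frac{1}{2}$ ($c = -2 + \frac{1}{4} \cdot 6 = -2 + \frac{3}{2} = - \frac{1}{2} \approx -0.5$)
$F = 7$ ($F = - \frac{7}{2 \left(- \frac{1}{2}\right)} = - \frac{7}{-1} = \left(-7\right) \left(-1\right) = 7$)
$B{\left(W \right)} = 7$
$P{\left(h,V \right)} = -28$ ($P{\left(h,V \right)} = 7 \left(-4\right) = -28$)
$\left(\left(- \frac{7}{8} + \frac{6}{-4}\right) + P{\left(-1,-4 \right)}\right)^{2} = \left(\left(- \frac{7}{8} + \frac{6}{-4}\right) - 28\right)^{2} = \left(\left(\left(-7\right) \frac{1}{8} + 6 \left(- \frac{1}{4}\right)\right) - 28\right)^{2} = \left(\left(- \frac{7}{8} - \frac{3}{2}\right) - 28\right)^{2} = \left(- \frac{19}{8} - 28\right)^{2} = \left(- \frac{243}{8}\right)^{2} = \frac{59049}{64}$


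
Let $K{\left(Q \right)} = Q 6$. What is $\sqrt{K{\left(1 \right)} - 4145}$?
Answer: $i \sqrt{4139} \approx 64.335 i$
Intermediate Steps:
$K{\left(Q \right)} = 6 Q$
$\sqrt{K{\left(1 \right)} - 4145} = \sqrt{6 \cdot 1 - 4145} = \sqrt{6 - 4145} = \sqrt{-4139} = i \sqrt{4139}$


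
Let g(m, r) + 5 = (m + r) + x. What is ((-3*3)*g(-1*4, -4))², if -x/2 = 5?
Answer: 42849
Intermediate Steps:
x = -10 (x = -2*5 = -10)
g(m, r) = -15 + m + r (g(m, r) = -5 + ((m + r) - 10) = -5 + (-10 + m + r) = -15 + m + r)
((-3*3)*g(-1*4, -4))² = ((-3*3)*(-15 - 1*4 - 4))² = (-9*(-15 - 4 - 4))² = (-9*(-23))² = 207² = 42849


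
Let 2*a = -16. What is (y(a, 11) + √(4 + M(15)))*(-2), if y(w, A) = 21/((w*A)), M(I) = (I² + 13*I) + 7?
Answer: 21/44 - 2*√431 ≈ -41.044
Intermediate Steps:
a = -8 (a = (½)*(-16) = -8)
M(I) = 7 + I² + 13*I
y(w, A) = 21/(A*w) (y(w, A) = 21/((A*w)) = 21*(1/(A*w)) = 21/(A*w))
(y(a, 11) + √(4 + M(15)))*(-2) = (21/(11*(-8)) + √(4 + (7 + 15² + 13*15)))*(-2) = (21*(1/11)*(-⅛) + √(4 + (7 + 225 + 195)))*(-2) = (-21/88 + √(4 + 427))*(-2) = (-21/88 + √431)*(-2) = 21/44 - 2*√431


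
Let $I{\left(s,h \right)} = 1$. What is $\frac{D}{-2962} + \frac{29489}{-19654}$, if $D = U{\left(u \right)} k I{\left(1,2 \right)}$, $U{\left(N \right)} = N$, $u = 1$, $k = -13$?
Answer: $- \frac{21772729}{14553787} \approx -1.496$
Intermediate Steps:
$D = -13$ ($D = 1 \left(-13\right) 1 = \left(-13\right) 1 = -13$)
$\frac{D}{-2962} + \frac{29489}{-19654} = - \frac{13}{-2962} + \frac{29489}{-19654} = \left(-13\right) \left(- \frac{1}{2962}\right) + 29489 \left(- \frac{1}{19654}\right) = \frac{13}{2962} - \frac{29489}{19654} = - \frac{21772729}{14553787}$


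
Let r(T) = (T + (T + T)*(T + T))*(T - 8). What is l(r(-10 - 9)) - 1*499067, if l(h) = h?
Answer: -537542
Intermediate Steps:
r(T) = (-8 + T)*(T + 4*T**2) (r(T) = (T + (2*T)*(2*T))*(-8 + T) = (T + 4*T**2)*(-8 + T) = (-8 + T)*(T + 4*T**2))
l(r(-10 - 9)) - 1*499067 = (-10 - 9)*(-8 - 31*(-10 - 9) + 4*(-10 - 9)**2) - 1*499067 = -19*(-8 - 31*(-19) + 4*(-19)**2) - 499067 = -19*(-8 + 589 + 4*361) - 499067 = -19*(-8 + 589 + 1444) - 499067 = -19*2025 - 499067 = -38475 - 499067 = -537542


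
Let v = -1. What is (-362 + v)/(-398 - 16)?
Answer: 121/138 ≈ 0.87681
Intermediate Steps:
(-362 + v)/(-398 - 16) = (-362 - 1)/(-398 - 16) = -363/(-414) = -363*(-1/414) = 121/138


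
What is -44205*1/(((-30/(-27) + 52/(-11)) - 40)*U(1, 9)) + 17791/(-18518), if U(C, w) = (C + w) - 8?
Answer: 40443293867/79960724 ≈ 505.79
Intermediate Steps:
U(C, w) = -8 + C + w
-44205*1/(((-30/(-27) + 52/(-11)) - 40)*U(1, 9)) + 17791/(-18518) = -44205*1/(((-30/(-27) + 52/(-11)) - 40)*(-8 + 1 + 9)) + 17791/(-18518) = -44205*1/(2*((-30*(-1/27) + 52*(-1/11)) - 40)) + 17791*(-1/18518) = -44205*1/(2*((10/9 - 52/11) - 40)) - 17791/18518 = -44205*1/(2*(-358/99 - 40)) - 17791/18518 = -44205/(2*(-4318/99)) - 17791/18518 = -44205/(-8636/99) - 17791/18518 = -44205*(-99/8636) - 17791/18518 = 4376295/8636 - 17791/18518 = 40443293867/79960724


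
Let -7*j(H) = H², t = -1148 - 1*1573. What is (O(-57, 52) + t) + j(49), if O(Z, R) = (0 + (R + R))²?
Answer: 7752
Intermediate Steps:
t = -2721 (t = -1148 - 1573 = -2721)
j(H) = -H²/7
O(Z, R) = 4*R² (O(Z, R) = (0 + 2*R)² = (2*R)² = 4*R²)
(O(-57, 52) + t) + j(49) = (4*52² - 2721) - ⅐*49² = (4*2704 - 2721) - ⅐*2401 = (10816 - 2721) - 343 = 8095 - 343 = 7752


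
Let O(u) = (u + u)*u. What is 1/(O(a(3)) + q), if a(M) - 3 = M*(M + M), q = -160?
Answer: 1/722 ≈ 0.0013850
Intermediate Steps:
a(M) = 3 + 2*M**2 (a(M) = 3 + M*(M + M) = 3 + M*(2*M) = 3 + 2*M**2)
O(u) = 2*u**2 (O(u) = (2*u)*u = 2*u**2)
1/(O(a(3)) + q) = 1/(2*(3 + 2*3**2)**2 - 160) = 1/(2*(3 + 2*9)**2 - 160) = 1/(2*(3 + 18)**2 - 160) = 1/(2*21**2 - 160) = 1/(2*441 - 160) = 1/(882 - 160) = 1/722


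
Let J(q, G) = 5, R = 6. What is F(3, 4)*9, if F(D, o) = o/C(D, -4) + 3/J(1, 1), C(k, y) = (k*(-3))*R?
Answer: 71/15 ≈ 4.7333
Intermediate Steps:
C(k, y) = -18*k (C(k, y) = (k*(-3))*6 = -3*k*6 = -18*k)
F(D, o) = 3/5 - o/(18*D) (F(D, o) = o/((-18*D)) + 3/5 = o*(-1/(18*D)) + 3*(1/5) = -o/(18*D) + 3/5 = 3/5 - o/(18*D))
F(3, 4)*9 = (3/5 - 1/18*4/3)*9 = (3/5 - 1/18*4*1/3)*9 = (3/5 - 2/27)*9 = (71/135)*9 = 71/15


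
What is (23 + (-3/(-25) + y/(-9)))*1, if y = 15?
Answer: 1609/75 ≈ 21.453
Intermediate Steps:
(23 + (-3/(-25) + y/(-9)))*1 = (23 + (-3/(-25) + 15/(-9)))*1 = (23 + (-3*(-1/25) + 15*(-⅑)))*1 = (23 + (3/25 - 5/3))*1 = (23 - 116/75)*1 = (1609/75)*1 = 1609/75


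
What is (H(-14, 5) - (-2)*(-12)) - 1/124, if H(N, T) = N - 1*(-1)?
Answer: -4589/124 ≈ -37.008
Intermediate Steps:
H(N, T) = 1 + N (H(N, T) = N + 1 = 1 + N)
(H(-14, 5) - (-2)*(-12)) - 1/124 = ((1 - 14) - (-2)*(-12)) - 1/124 = (-13 - 1*24) - 1*1/124 = (-13 - 24) - 1/124 = -37 - 1/124 = -4589/124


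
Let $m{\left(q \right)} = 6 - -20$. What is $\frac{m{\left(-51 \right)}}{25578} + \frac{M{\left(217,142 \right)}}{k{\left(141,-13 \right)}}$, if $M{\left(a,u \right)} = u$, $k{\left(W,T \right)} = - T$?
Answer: $\frac{1816207}{166257} \approx 10.924$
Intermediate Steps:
$m{\left(q \right)} = 26$ ($m{\left(q \right)} = 6 + 20 = 26$)
$\frac{m{\left(-51 \right)}}{25578} + \frac{M{\left(217,142 \right)}}{k{\left(141,-13 \right)}} = \frac{26}{25578} + \frac{142}{\left(-1\right) \left(-13\right)} = 26 \cdot \frac{1}{25578} + \frac{142}{13} = \frac{13}{12789} + 142 \cdot \frac{1}{13} = \frac{13}{12789} + \frac{142}{13} = \frac{1816207}{166257}$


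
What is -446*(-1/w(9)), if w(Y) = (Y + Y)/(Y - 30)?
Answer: -1561/3 ≈ -520.33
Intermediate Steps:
w(Y) = 2*Y/(-30 + Y) (w(Y) = (2*Y)/(-30 + Y) = 2*Y/(-30 + Y))
-446*(-1/w(9)) = -446/((-2*9/(-30 + 9))) = -446/((-2*9/(-21))) = -446/((-2*9*(-1)/21)) = -446/((-1*(-6/7))) = -446/6/7 = -446*7/6 = -1561/3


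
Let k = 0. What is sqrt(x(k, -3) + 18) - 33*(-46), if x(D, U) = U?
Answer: 1518 + sqrt(15) ≈ 1521.9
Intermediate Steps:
sqrt(x(k, -3) + 18) - 33*(-46) = sqrt(-3 + 18) - 33*(-46) = sqrt(15) + 1518 = 1518 + sqrt(15)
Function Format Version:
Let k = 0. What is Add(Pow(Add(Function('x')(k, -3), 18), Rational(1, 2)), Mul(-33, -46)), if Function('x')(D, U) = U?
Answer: Add(1518, Pow(15, Rational(1, 2))) ≈ 1521.9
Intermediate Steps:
Add(Pow(Add(Function('x')(k, -3), 18), Rational(1, 2)), Mul(-33, -46)) = Add(Pow(Add(-3, 18), Rational(1, 2)), Mul(-33, -46)) = Add(Pow(15, Rational(1, 2)), 1518) = Add(1518, Pow(15, Rational(1, 2)))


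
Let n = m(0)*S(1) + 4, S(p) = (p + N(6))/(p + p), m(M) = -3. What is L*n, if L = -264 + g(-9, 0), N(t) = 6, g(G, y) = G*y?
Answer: 1716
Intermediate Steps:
S(p) = (6 + p)/(2*p) (S(p) = (p + 6)/(p + p) = (6 + p)/((2*p)) = (6 + p)*(1/(2*p)) = (6 + p)/(2*p))
L = -264 (L = -264 - 9*0 = -264 + 0 = -264)
n = -13/2 (n = -3*(6 + 1)/(2*1) + 4 = -3*7/2 + 4 = -21/2 + 4 = -13/2 ≈ -6.5000)
L*n = -264*(-13/2) = 1716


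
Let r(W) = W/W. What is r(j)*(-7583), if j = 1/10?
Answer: -7583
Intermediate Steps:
j = 1/10 ≈ 0.10000
r(W) = 1
r(j)*(-7583) = 1*(-7583) = -7583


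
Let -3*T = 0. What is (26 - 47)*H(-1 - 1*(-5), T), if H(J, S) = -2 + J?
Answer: -42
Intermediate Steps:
T = 0 (T = -⅓*0 = 0)
(26 - 47)*H(-1 - 1*(-5), T) = (26 - 47)*(-2 + (-1 - 1*(-5))) = -21*(-2 + (-1 + 5)) = -21*(-2 + 4) = -21*2 = -42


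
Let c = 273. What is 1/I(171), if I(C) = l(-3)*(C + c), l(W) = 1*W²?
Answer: 1/3996 ≈ 0.00025025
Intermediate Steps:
l(W) = W²
I(C) = 2457 + 9*C (I(C) = (-3)²*(C + 273) = 9*(273 + C) = 2457 + 9*C)
1/I(171) = 1/(2457 + 9*171) = 1/(2457 + 1539) = 1/3996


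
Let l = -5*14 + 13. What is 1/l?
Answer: -1/57 ≈ -0.017544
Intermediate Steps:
l = -57 (l = -70 + 13 = -57)
1/l = 1/(-57) = -1/57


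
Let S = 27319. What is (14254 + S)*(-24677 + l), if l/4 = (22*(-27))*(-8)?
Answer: -235677337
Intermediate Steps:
l = 19008 (l = 4*((22*(-27))*(-8)) = 4*(-594*(-8)) = 4*4752 = 19008)
(14254 + S)*(-24677 + l) = (14254 + 27319)*(-24677 + 19008) = 41573*(-5669) = -235677337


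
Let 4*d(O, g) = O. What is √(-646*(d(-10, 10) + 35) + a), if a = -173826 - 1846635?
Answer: 4*I*√127591 ≈ 1428.8*I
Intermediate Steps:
d(O, g) = O/4
a = -2020461
√(-646*(d(-10, 10) + 35) + a) = √(-646*((¼)*(-10) + 35) - 2020461) = √(-646*(-5/2 + 35) - 2020461) = √(-646*65/2 - 2020461) = √(-20995 - 2020461) = √(-2041456) = 4*I*√127591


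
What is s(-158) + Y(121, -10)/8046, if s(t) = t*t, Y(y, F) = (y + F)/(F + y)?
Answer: 200860345/8046 ≈ 24964.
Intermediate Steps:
Y(y, F) = 1 (Y(y, F) = (F + y)/(F + y) = 1)
s(t) = t²
s(-158) + Y(121, -10)/8046 = (-158)² + 1/8046 = 24964 + 1*(1/8046) = 24964 + 1/8046 = 200860345/8046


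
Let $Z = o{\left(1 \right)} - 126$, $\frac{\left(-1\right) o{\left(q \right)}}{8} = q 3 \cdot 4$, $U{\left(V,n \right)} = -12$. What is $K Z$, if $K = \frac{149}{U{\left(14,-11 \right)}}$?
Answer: $\frac{5513}{2} \approx 2756.5$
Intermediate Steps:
$o{\left(q \right)} = - 96 q$ ($o{\left(q \right)} = - 8 q 3 \cdot 4 = - 8 \cdot 3 q 4 = - 8 \cdot 12 q = - 96 q$)
$Z = -222$ ($Z = \left(-96\right) 1 - 126 = -96 - 126 = -222$)
$K = - \frac{149}{12}$ ($K = \frac{149}{-12} = 149 \left(- \frac{1}{12}\right) = - \frac{149}{12} \approx -12.417$)
$K Z = \left(- \frac{149}{12}\right) \left(-222\right) = \frac{5513}{2}$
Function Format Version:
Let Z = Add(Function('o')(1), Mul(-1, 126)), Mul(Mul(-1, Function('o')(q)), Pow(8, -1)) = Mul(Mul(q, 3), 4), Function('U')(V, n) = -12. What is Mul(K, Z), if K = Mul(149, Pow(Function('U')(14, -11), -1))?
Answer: Rational(5513, 2) ≈ 2756.5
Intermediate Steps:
Function('o')(q) = Mul(-96, q) (Function('o')(q) = Mul(-8, Mul(Mul(q, 3), 4)) = Mul(-8, Mul(Mul(3, q), 4)) = Mul(-8, Mul(12, q)) = Mul(-96, q))
Z = -222 (Z = Add(Mul(-96, 1), Mul(-1, 126)) = Add(-96, -126) = -222)
K = Rational(-149, 12) (K = Mul(149, Pow(-12, -1)) = Mul(149, Rational(-1, 12)) = Rational(-149, 12) ≈ -12.417)
Mul(K, Z) = Mul(Rational(-149, 12), -222) = Rational(5513, 2)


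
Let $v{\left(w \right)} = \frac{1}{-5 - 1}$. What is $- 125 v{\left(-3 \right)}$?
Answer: $\frac{125}{6} \approx 20.833$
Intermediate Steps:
$v{\left(w \right)} = - \frac{1}{6}$ ($v{\left(w \right)} = \frac{1}{-6} = - \frac{1}{6}$)
$- 125 v{\left(-3 \right)} = - \frac{125 \left(-1\right)}{6} = \left(-1\right) \left(- \frac{125}{6}\right) = \frac{125}{6}$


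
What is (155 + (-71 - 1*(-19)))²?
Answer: 10609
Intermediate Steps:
(155 + (-71 - 1*(-19)))² = (155 + (-71 + 19))² = (155 - 52)² = 103² = 10609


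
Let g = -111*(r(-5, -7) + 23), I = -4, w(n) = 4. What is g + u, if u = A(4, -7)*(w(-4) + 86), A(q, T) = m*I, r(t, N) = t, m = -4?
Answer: -558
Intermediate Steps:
A(q, T) = 16 (A(q, T) = -4*(-4) = 16)
g = -1998 (g = -111*(-5 + 23) = -111*18 = -1998)
u = 1440 (u = 16*(4 + 86) = 16*90 = 1440)
g + u = -1998 + 1440 = -558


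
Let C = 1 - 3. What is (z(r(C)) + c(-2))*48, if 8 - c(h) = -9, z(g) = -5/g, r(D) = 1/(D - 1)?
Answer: 1536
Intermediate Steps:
C = -2
r(D) = 1/(-1 + D)
c(h) = 17 (c(h) = 8 - 1*(-9) = 8 + 9 = 17)
(z(r(C)) + c(-2))*48 = (-5/(1/(-1 - 2)) + 17)*48 = (-5/(1/(-3)) + 17)*48 = (-5/(-1/3) + 17)*48 = (-5*(-3) + 17)*48 = (15 + 17)*48 = 32*48 = 1536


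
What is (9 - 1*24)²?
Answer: 225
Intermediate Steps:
(9 - 1*24)² = (9 - 24)² = (-15)² = 225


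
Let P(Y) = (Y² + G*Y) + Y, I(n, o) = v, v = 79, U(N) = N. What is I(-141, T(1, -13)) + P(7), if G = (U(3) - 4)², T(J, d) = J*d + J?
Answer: 142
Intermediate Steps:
T(J, d) = J + J*d
I(n, o) = 79
G = 1 (G = (3 - 4)² = (-1)² = 1)
P(Y) = Y² + 2*Y (P(Y) = (Y² + 1*Y) + Y = (Y² + Y) + Y = (Y + Y²) + Y = Y² + 2*Y)
I(-141, T(1, -13)) + P(7) = 79 + 7*(2 + 7) = 79 + 7*9 = 79 + 63 = 142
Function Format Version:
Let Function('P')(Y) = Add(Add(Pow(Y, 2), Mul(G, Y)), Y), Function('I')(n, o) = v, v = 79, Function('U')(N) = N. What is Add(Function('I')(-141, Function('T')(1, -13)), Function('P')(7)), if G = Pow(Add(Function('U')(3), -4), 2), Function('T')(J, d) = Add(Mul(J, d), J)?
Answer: 142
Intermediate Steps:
Function('T')(J, d) = Add(J, Mul(J, d))
Function('I')(n, o) = 79
G = 1 (G = Pow(Add(3, -4), 2) = Pow(-1, 2) = 1)
Function('P')(Y) = Add(Pow(Y, 2), Mul(2, Y)) (Function('P')(Y) = Add(Add(Pow(Y, 2), Mul(1, Y)), Y) = Add(Add(Pow(Y, 2), Y), Y) = Add(Add(Y, Pow(Y, 2)), Y) = Add(Pow(Y, 2), Mul(2, Y)))
Add(Function('I')(-141, Function('T')(1, -13)), Function('P')(7)) = Add(79, Mul(7, Add(2, 7))) = Add(79, Mul(7, 9)) = Add(79, 63) = 142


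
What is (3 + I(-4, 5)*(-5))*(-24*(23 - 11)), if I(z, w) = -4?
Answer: -6624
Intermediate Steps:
(3 + I(-4, 5)*(-5))*(-24*(23 - 11)) = (3 - 4*(-5))*(-24*(23 - 11)) = (3 + 20)*(-24*12) = 23*(-288) = -6624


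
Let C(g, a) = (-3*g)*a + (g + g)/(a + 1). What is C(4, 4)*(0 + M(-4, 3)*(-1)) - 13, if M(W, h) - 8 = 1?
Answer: 2023/5 ≈ 404.60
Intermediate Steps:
M(W, h) = 9 (M(W, h) = 8 + 1 = 9)
C(g, a) = -3*a*g + 2*g/(1 + a) (C(g, a) = -3*a*g + (2*g)/(1 + a) = -3*a*g + 2*g/(1 + a))
C(4, 4)*(0 + M(-4, 3)*(-1)) - 13 = (4*(2 - 3*4 - 3*4²)/(1 + 4))*(0 + 9*(-1)) - 13 = (4*(2 - 12 - 3*16)/5)*(0 - 9) - 13 = (4*(⅕)*(2 - 12 - 48))*(-9) - 13 = (4*(⅕)*(-58))*(-9) - 13 = -232/5*(-9) - 13 = 2088/5 - 13 = 2023/5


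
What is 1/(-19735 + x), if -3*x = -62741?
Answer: 3/3536 ≈ 0.00084842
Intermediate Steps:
x = 62741/3 (x = -⅓*(-62741) = 62741/3 ≈ 20914.)
1/(-19735 + x) = 1/(-19735 + 62741/3) = 1/(3536/3) = 3/3536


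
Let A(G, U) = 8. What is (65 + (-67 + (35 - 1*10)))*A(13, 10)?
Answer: 184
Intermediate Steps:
(65 + (-67 + (35 - 1*10)))*A(13, 10) = (65 + (-67 + (35 - 1*10)))*8 = (65 + (-67 + (35 - 10)))*8 = (65 + (-67 + 25))*8 = (65 - 42)*8 = 23*8 = 184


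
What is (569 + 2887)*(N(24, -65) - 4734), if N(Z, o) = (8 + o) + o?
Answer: -16782336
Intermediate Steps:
N(Z, o) = 8 + 2*o
(569 + 2887)*(N(24, -65) - 4734) = (569 + 2887)*((8 + 2*(-65)) - 4734) = 3456*((8 - 130) - 4734) = 3456*(-122 - 4734) = 3456*(-4856) = -16782336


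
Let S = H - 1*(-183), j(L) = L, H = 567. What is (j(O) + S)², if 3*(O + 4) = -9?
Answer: 552049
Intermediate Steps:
O = -7 (O = -4 + (⅓)*(-9) = -4 - 3 = -7)
S = 750 (S = 567 - 1*(-183) = 567 + 183 = 750)
(j(O) + S)² = (-7 + 750)² = 743² = 552049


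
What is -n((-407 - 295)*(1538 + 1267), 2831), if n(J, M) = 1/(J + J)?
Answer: 1/3938220 ≈ 2.5392e-7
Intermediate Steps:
n(J, M) = 1/(2*J)
-n((-407 - 295)*(1538 + 1267), 2831) = -1/(2*((-407 - 295)*(1538 + 1267))) = -1/(2*((-702*2805))) = -1/(2*(-1969110)) = -(-1)/(2*1969110) = -1*(-1/3938220) = 1/3938220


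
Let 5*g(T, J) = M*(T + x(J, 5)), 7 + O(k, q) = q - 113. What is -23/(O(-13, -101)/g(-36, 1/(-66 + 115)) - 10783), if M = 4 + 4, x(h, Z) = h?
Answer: 14104/6609969 ≈ 0.0021337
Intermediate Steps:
O(k, q) = -120 + q (O(k, q) = -7 + (q - 113) = -7 + (-113 + q) = -120 + q)
M = 8
g(T, J) = 8*J/5 + 8*T/5 (g(T, J) = (8*(T + J))/5 = (8*(J + T))/5 = (8*J + 8*T)/5 = 8*J/5 + 8*T/5)
-23/(O(-13, -101)/g(-36, 1/(-66 + 115)) - 10783) = -23/((-120 - 101)/(8/(5*(-66 + 115)) + (8/5)*(-36)) - 10783) = -23/(-221/((8/5)/49 - 288/5) - 10783) = -23/(-221/((8/5)*(1/49) - 288/5) - 10783) = -23/(-221/(8/245 - 288/5) - 10783) = -23/(-221/(-14104/245) - 10783) = -23/(-221*(-245/14104) - 10783) = -23/(54145/14104 - 10783) = -23/(-152029287/14104) = -23*(-14104/152029287) = 14104/6609969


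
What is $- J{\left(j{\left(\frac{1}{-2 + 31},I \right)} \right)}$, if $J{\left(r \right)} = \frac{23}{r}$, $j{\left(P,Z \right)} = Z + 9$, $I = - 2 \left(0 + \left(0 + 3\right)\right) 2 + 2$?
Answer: $23$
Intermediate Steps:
$I = -10$ ($I = - 2 \left(0 + 3\right) 2 + 2 = \left(-2\right) 3 \cdot 2 + 2 = \left(-6\right) 2 + 2 = -12 + 2 = -10$)
$j{\left(P,Z \right)} = 9 + Z$
$- J{\left(j{\left(\frac{1}{-2 + 31},I \right)} \right)} = - \frac{23}{9 - 10} = - \frac{23}{-1} = - 23 \left(-1\right) = \left(-1\right) \left(-23\right) = 23$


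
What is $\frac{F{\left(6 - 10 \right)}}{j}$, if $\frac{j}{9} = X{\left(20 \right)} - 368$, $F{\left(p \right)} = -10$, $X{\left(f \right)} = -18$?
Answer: $\frac{5}{1737} \approx 0.0028785$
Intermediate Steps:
$j = -3474$ ($j = 9 \left(-18 - 368\right) = 9 \left(-386\right) = -3474$)
$\frac{F{\left(6 - 10 \right)}}{j} = - \frac{10}{-3474} = \left(-10\right) \left(- \frac{1}{3474}\right) = \frac{5}{1737}$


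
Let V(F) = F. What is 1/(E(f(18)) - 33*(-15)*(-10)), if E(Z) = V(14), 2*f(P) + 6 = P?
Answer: -1/4936 ≈ -0.00020259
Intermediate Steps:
f(P) = -3 + P/2
E(Z) = 14
1/(E(f(18)) - 33*(-15)*(-10)) = 1/(14 - 33*(-15)*(-10)) = 1/(14 + 495*(-10)) = 1/(14 - 4950) = 1/(-4936) = -1/4936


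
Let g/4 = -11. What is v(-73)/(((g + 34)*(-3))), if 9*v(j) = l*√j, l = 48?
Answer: 8*I*√73/45 ≈ 1.5189*I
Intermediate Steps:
g = -44 (g = 4*(-11) = -44)
v(j) = 16*√j/3 (v(j) = (48*√j)/9 = 16*√j/3)
v(-73)/(((g + 34)*(-3))) = (16*√(-73)/3)/(((-44 + 34)*(-3))) = (16*(I*√73)/3)/((-10*(-3))) = (16*I*√73/3)/30 = (16*I*√73/3)*(1/30) = 8*I*√73/45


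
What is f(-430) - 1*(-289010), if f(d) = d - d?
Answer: 289010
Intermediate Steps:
f(d) = 0
f(-430) - 1*(-289010) = 0 - 1*(-289010) = 0 + 289010 = 289010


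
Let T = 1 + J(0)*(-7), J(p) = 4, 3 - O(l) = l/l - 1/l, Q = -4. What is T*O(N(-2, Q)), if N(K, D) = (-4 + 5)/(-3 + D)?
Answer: 135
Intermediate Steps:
N(K, D) = 1/(-3 + D)
O(l) = 2 + 1/l (O(l) = 3 - (l/l - 1/l) = 3 - (1 - 1/l) = 3 + (-1 + 1/l) = 2 + 1/l)
T = -27 (T = 1 + 4*(-7) = 1 - 28 = -27)
T*O(N(-2, Q)) = -27*(2 + 1/(1/(-3 - 4))) = -27*(2 + 1/(1/(-7))) = -27*(2 + 1/(-⅐)) = -27*(2 - 7) = -27*(-5) = 135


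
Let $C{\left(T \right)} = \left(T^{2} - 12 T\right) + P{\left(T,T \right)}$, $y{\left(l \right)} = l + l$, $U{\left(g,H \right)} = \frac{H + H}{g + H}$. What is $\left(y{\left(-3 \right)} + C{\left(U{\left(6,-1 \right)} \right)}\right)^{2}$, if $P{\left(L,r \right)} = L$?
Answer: $\frac{1296}{625} \approx 2.0736$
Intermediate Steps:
$U{\left(g,H \right)} = \frac{2 H}{H + g}$
$y{\left(l \right)} = 2 l$
$C{\left(T \right)} = T^{2} - 11 T$ ($C{\left(T \right)} = \left(T^{2} - 12 T\right) + T = T^{2} - 11 T$)
$\left(y{\left(-3 \right)} + C{\left(U{\left(6,-1 \right)} \right)}\right)^{2} = \left(2 \left(-3\right) + 2 \left(-1\right) \frac{1}{-1 + 6} \left(-11 + 2 \left(-1\right) \frac{1}{-1 + 6}\right)\right)^{2} = \left(-6 + 2 \left(-1\right) \frac{1}{5} \left(-11 + 2 \left(-1\right) \frac{1}{5}\right)\right)^{2} = \left(-6 - \frac{2 \left(-11 - \frac{2}{5}\right)}{5}\right)^{2} = \left(-6 - - \frac{114}{25}\right)^{2} = \left(-6 + \frac{114}{25}\right)^{2} = \left(- \frac{36}{25}\right)^{2} = \frac{1296}{625}$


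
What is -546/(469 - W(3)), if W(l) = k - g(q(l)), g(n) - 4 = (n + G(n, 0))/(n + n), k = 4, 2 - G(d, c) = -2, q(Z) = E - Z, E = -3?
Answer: -3276/2815 ≈ -1.1638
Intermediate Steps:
q(Z) = -3 - Z
G(d, c) = 4 (G(d, c) = 2 - 1*(-2) = 2 + 2 = 4)
g(n) = 4 + (4 + n)/(2*n) (g(n) = 4 + (n + 4)/(n + n) = 4 + (4 + n)/((2*n)) = 4 + (4 + n)*(1/(2*n)) = 4 + (4 + n)/(2*n))
W(l) = -1/2 - 2/(-3 - l) (W(l) = 4 - (9/2 + 2/(-3 - l)) = 4 + (-9/2 - 2/(-3 - l)) = -1/2 - 2/(-3 - l))
-546/(469 - W(3)) = -546/(469 - (1 - 1*3)/(2*(3 + 3))) = -546/(469 - (1 - 3)/(2*6)) = -546/(469 - (-2)/(2*6)) = -546/(469 - 1*(-1/6)) = -546/(469 + 1/6) = -546/2815/6 = -546*6/2815 = -3276/2815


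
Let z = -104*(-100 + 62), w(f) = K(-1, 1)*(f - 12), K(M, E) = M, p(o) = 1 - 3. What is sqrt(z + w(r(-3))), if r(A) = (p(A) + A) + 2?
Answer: sqrt(3967) ≈ 62.984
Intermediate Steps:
p(o) = -2
r(A) = A (r(A) = (-2 + A) + 2 = A)
w(f) = 12 - f (w(f) = -(f - 12) = -(-12 + f) = 12 - f)
z = 3952 (z = -104*(-38) = 3952)
sqrt(z + w(r(-3))) = sqrt(3952 + (12 - 1*(-3))) = sqrt(3952 + (12 + 3)) = sqrt(3952 + 15) = sqrt(3967)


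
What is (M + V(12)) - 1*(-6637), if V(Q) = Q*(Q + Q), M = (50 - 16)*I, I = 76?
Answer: 9509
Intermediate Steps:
M = 2584 (M = (50 - 16)*76 = 34*76 = 2584)
V(Q) = 2*Q² (V(Q) = Q*(2*Q) = 2*Q²)
(M + V(12)) - 1*(-6637) = (2584 + 2*12²) - 1*(-6637) = (2584 + 2*144) + 6637 = (2584 + 288) + 6637 = 2872 + 6637 = 9509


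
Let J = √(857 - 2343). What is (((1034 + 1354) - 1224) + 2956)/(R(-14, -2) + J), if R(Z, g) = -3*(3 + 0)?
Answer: -37080/1567 - 4120*I*√1486/1567 ≈ -23.663 - 101.35*I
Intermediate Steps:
R(Z, g) = -9 (R(Z, g) = -3*3 = -9)
J = I*√1486 (J = √(-1486) = I*√1486 ≈ 38.549*I)
(((1034 + 1354) - 1224) + 2956)/(R(-14, -2) + J) = (((1034 + 1354) - 1224) + 2956)/(-9 + I*√1486) = ((2388 - 1224) + 2956)/(-9 + I*√1486) = (1164 + 2956)/(-9 + I*√1486) = 4120/(-9 + I*√1486)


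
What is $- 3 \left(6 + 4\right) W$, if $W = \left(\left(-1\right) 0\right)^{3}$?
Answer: $0$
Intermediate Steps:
$W = 0$ ($W = 0^{3} = 0$)
$- 3 \left(6 + 4\right) W = - 3 \left(6 + 4\right) 0 = \left(-3\right) 10 \cdot 0 = \left(-30\right) 0 = 0$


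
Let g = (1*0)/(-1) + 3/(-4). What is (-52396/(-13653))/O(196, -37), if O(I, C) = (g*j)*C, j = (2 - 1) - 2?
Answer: -209584/1515483 ≈ -0.13830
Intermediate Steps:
j = -1 (j = 1 - 2 = -1)
g = -3/4 (g = 0*(-1) + 3*(-1/4) = 0 - 3/4 = -3/4 ≈ -0.75000)
O(I, C) = 3*C/4 (O(I, C) = (-3/4*(-1))*C = 3*C/4)
(-52396/(-13653))/O(196, -37) = (-52396/(-13653))/(((3/4)*(-37))) = (-52396*(-1/13653))/(-111/4) = (52396/13653)*(-4/111) = -209584/1515483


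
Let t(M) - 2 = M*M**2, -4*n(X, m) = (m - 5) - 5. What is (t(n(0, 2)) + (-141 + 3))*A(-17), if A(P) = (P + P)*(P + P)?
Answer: -147968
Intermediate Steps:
n(X, m) = 5/2 - m/4 (n(X, m) = -((m - 5) - 5)/4 = -((-5 + m) - 5)/4 = -(-10 + m)/4 = 5/2 - m/4)
A(P) = 4*P**2 (A(P) = (2*P)*(2*P) = 4*P**2)
t(M) = 2 + M**3 (t(M) = 2 + M*M**2 = 2 + M**3)
(t(n(0, 2)) + (-141 + 3))*A(-17) = ((2 + (5/2 - 1/4*2)**3) + (-141 + 3))*(4*(-17)**2) = ((2 + (5/2 - 1/2)**3) - 138)*(4*289) = ((2 + 2**3) - 138)*1156 = ((2 + 8) - 138)*1156 = (10 - 138)*1156 = -128*1156 = -147968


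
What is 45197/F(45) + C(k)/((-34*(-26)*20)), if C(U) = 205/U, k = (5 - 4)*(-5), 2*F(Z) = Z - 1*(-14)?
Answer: 1598163501/1043120 ≈ 1532.1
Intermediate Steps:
F(Z) = 7 + Z/2 (F(Z) = (Z - 1*(-14))/2 = (Z + 14)/2 = (14 + Z)/2 = 7 + Z/2)
k = -5 (k = 1*(-5) = -5)
45197/F(45) + C(k)/((-34*(-26)*20)) = 45197/(7 + (1/2)*45) + (205/(-5))/((-34*(-26)*20)) = 45197/(7 + 45/2) + (205*(-1/5))/((884*20)) = 45197/(59/2) - 41/17680 = 45197*(2/59) - 41*1/17680 = 90394/59 - 41/17680 = 1598163501/1043120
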